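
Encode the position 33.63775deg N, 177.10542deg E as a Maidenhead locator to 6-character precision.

RM83np

Shift to the Maidenhead origin (180°W, 90°S): lon 357.1054, lat 123.6377.
Field: lon ⌊357.1054/20⌋ = 17 → R; lat ⌊123.6377/10⌋ = 12 → M.
Square: lon ⌊17.1054/2⌋ = 8; lat ⌊3.6377/1⌋ = 3.
Subsquare: lon ⌊1.1054/0.0833333⌋ = 13 → n; lat ⌊0.6377/0.0416667⌋ = 15 → p.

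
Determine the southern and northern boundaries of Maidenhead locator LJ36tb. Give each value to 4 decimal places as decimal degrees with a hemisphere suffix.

6.0417° N, 6.0833° N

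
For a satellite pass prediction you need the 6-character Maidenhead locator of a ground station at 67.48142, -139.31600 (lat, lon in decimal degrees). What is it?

CP07il

Add 180° to longitude and 90° to latitude: 40.6840, 157.4814.
Field (20°×10°, letters A–R): lon ⌊40.6840/20⌋ = 2 → C; lat ⌊157.4814/10⌋ = 15 → P.
Square (2°×1°, digits 0–9): lon ⌊0.6840/2⌋ = 0; lat ⌊7.4814/1⌋ = 7.
Subsquare (5′×2.5′, letters a–x): lon ⌊0.6840/0.0833333⌋ = 8 → i; lat ⌊0.4814/0.0416667⌋ = 11 → l.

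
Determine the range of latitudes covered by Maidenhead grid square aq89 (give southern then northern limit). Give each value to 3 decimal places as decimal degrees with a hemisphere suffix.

79.000° N, 80.000° N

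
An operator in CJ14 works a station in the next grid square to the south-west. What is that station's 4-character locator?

CJ03

Longitude square 1; −1 → 0.
Latitude square 4; −1 → 3.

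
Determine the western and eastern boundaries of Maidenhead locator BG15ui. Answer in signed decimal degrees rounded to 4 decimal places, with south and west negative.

Field B=1, G=6: +1·20° lon, +6·10° lat → SW at lon -160°, lat -30°.
Square 1, 5: +1·2° lon, +5·1° lat → SW at lon -158°, lat -25°.
Subsquare u=20, i=8: +20·0.0833333° lon, +8·0.0416667° lat → SW at lon -156.333°, lat -24.6667°.
Cell spans 0.0833333° lon × 0.0416667° lat.
west -156.3333, east -156.2500.

-156.3333, -156.2500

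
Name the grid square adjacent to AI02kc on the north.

AI02kd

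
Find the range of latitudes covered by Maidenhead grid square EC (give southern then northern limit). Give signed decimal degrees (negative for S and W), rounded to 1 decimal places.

-70.0, -60.0

Field E=4, C=2: +4·20° lon, +2·10° lat → SW at lon -100°, lat -70°.
Cell spans 20° lon × 10° lat.
south -70.0, north -60.0.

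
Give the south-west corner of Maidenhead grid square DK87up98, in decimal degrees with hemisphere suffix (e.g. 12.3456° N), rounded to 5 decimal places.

17.65833° N, 102.25833° W

Field D=3, K=10: +3·20° lon, +10·10° lat → SW at lon -120°, lat 10°.
Square 8, 7: +8·2° lon, +7·1° lat → SW at lon -104°, lat 17°.
Subsquare u=20, p=15: +20·0.0833333° lon, +15·0.0416667° lat → SW at lon -102.333°, lat 17.625°.
Extended square 9, 8: +9·0.00833333° lon, +8·0.00416667° lat → SW at lon -102.258°, lat 17.6583°.
latitude 17.65833° N, longitude 102.25833° W.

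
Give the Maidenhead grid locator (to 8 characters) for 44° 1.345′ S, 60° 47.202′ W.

FE95ox54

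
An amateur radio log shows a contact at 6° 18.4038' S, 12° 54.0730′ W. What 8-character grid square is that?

II33nq16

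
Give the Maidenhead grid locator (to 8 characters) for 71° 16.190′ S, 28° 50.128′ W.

HB58nr95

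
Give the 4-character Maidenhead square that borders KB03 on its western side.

Longitude square 0; −1 → -1, wraps to 9, carry into field.
Longitude field K = 10; −1 → 9 = J.
The latitude characters are unchanged.

JB93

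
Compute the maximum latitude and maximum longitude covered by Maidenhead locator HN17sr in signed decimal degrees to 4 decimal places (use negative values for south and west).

Field H=7, N=13: +7·20° lon, +13·10° lat → SW at lon -40°, lat 40°.
Square 1, 7: +1·2° lon, +7·1° lat → SW at lon -38°, lat 47°.
Subsquare s=18, r=17: +18·0.0833333° lon, +17·0.0416667° lat → SW at lon -36.5°, lat 47.7083°.
Cell spans 0.0833333° lon × 0.0416667° lat. NE corner is SW corner plus one full cell.
latitude 47.7500, longitude -36.4167.

47.7500, -36.4167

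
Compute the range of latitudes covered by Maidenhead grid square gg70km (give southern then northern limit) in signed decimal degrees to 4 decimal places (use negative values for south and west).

-29.5000, -29.4583

Field G=6, G=6: +6·20° lon, +6·10° lat → SW at lon -60°, lat -30°.
Square 7, 0: +7·2° lon, +0·1° lat → SW at lon -46°, lat -30°.
Subsquare k=10, m=12: +10·0.0833333° lon, +12·0.0416667° lat → SW at lon -45.1667°, lat -29.5°.
Cell spans 0.0833333° lon × 0.0416667° lat.
south -29.5000, north -29.4583.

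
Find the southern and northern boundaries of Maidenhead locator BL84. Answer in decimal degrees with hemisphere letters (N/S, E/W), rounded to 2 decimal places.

24.00° N, 25.00° N

Field B=1, L=11: +1·20° lon, +11·10° lat → SW at lon -160°, lat 20°.
Square 8, 4: +8·2° lon, +4·1° lat → SW at lon -144°, lat 24°.
Cell spans 2° lon × 1° lat.
south 24.00° N, north 25.00° N.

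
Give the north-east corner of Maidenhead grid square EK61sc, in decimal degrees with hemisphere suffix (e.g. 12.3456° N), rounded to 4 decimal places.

11.1250° N, 86.4167° W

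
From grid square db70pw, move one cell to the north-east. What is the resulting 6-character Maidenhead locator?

Longitude subsquare p = 15; +1 → 16 = q.
Latitude subsquare w = 22; +1 → 23 = x.

DB70qx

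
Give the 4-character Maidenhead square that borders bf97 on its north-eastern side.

CF08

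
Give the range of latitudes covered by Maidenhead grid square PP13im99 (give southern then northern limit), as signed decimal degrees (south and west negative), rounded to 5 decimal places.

Field P=15, P=15: +15·20° lon, +15·10° lat → SW at lon 120°, lat 60°.
Square 1, 3: +1·2° lon, +3·1° lat → SW at lon 122°, lat 63°.
Subsquare i=8, m=12: +8·0.0833333° lon, +12·0.0416667° lat → SW at lon 122.667°, lat 63.5°.
Extended square 9, 9: +9·0.00833333° lon, +9·0.00416667° lat → SW at lon 122.742°, lat 63.5375°.
Cell spans 0.00833333° lon × 0.00416667° lat.
south 63.53750, north 63.54167.

63.53750, 63.54167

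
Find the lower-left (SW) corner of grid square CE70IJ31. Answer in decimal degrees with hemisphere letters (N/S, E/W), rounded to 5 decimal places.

Field C=2, E=4: +2·20° lon, +4·10° lat → SW at lon -140°, lat -50°.
Square 7, 0: +7·2° lon, +0·1° lat → SW at lon -126°, lat -50°.
Subsquare i=8, j=9: +8·0.0833333° lon, +9·0.0416667° lat → SW at lon -125.333°, lat -49.625°.
Extended square 3, 1: +3·0.00833333° lon, +1·0.00416667° lat → SW at lon -125.308°, lat -49.6208°.
latitude 49.62083° S, longitude 125.30833° W.

49.62083° S, 125.30833° W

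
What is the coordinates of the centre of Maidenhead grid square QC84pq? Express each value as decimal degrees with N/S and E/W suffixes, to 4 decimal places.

65.3125° S, 157.2917° E

Field Q=16, C=2: +16·20° lon, +2·10° lat → SW at lon 140°, lat -70°.
Square 8, 4: +8·2° lon, +4·1° lat → SW at lon 156°, lat -66°.
Subsquare p=15, q=16: +15·0.0833333° lon, +16·0.0416667° lat → SW at lon 157.25°, lat -65.3333°.
Cell spans 0.0833333° lon × 0.0416667° lat. Centre is SW corner plus half of each.
latitude 65.3125° S, longitude 157.2917° E.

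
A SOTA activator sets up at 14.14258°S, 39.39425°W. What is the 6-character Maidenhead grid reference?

HH05hu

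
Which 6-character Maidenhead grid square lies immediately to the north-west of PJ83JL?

PJ83im

Longitude subsquare j = 9; −1 → 8 = i.
Latitude subsquare l = 11; +1 → 12 = m.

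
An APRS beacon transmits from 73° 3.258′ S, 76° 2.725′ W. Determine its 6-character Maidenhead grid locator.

FB16xw

Shift to the Maidenhead origin (180°W, 90°S): lon 103.9546, lat 16.9457.
Field: lon ⌊103.9546/20⌋ = 5 → F; lat ⌊16.9457/10⌋ = 1 → B.
Square: lon ⌊3.9546/2⌋ = 1; lat ⌊6.9457/1⌋ = 6.
Subsquare: lon ⌊1.9546/0.0833333⌋ = 23 → x; lat ⌊0.9457/0.0416667⌋ = 22 → w.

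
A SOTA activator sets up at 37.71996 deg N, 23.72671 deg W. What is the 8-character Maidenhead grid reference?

HM87dr22

Offset from 180°W / 90°S: lon 156.27329°, lat 127.71996°.
Field: 156.27329/20 → 7 → H, 127.71996/10 → 12 → M; chars HM.
Square: 16.27329/2 → 8, 7.71996/1 → 7; chars 87.
Subsquare: 0.27329/0.0833333 → 3 → d, 0.71996/0.0416667 → 17 → r; chars dr.
Extended square: 0.02329/0.00833333 → 2, 0.01163/0.00416667 → 2; chars 22.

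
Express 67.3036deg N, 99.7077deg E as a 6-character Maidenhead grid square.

Shift to the Maidenhead origin (180°W, 90°S): lon 279.7077, lat 157.3036.
Field: lon ⌊279.7077/20⌋ = 13 → N; lat ⌊157.3036/10⌋ = 15 → P.
Square: lon ⌊19.7077/2⌋ = 9; lat ⌊7.3036/1⌋ = 7.
Subsquare: lon ⌊1.7077/0.0833333⌋ = 20 → u; lat ⌊0.3036/0.0416667⌋ = 7 → h.

NP97uh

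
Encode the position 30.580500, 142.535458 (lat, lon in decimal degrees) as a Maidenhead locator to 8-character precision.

QM10gn49

Shift to the Maidenhead origin (180°W, 90°S): lon 322.53546, lat 120.58050.
Field: 322.53546/20 → 16 → Q, 120.58050/10 → 12 → M; chars QM.
Square: 2.53546/2 → 1, 0.58050/1 → 0; chars 10.
Subsquare: 0.53546/0.0833333 → 6 → g, 0.58050/0.0416667 → 13 → n; chars gn.
Extended square: 0.03546/0.00833333 → 4, 0.03883/0.00416667 → 9; chars 49.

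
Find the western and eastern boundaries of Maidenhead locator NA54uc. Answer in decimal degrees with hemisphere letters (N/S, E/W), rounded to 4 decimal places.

91.6667° E, 91.7500° E

Field N=13, A=0: +13·20° lon, +0·10° lat → SW at lon 80°, lat -90°.
Square 5, 4: +5·2° lon, +4·1° lat → SW at lon 90°, lat -86°.
Subsquare u=20, c=2: +20·0.0833333° lon, +2·0.0416667° lat → SW at lon 91.6667°, lat -85.9167°.
Cell spans 0.0833333° lon × 0.0416667° lat.
west 91.6667° E, east 91.7500° E.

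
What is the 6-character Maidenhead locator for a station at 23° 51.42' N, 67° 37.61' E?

Shift to the Maidenhead origin (180°W, 90°S): lon 247.6268, lat 113.8570.
Field: lon ⌊247.6268/20⌋ = 12 → M; lat ⌊113.8570/10⌋ = 11 → L.
Square: lon ⌊7.6268/2⌋ = 3; lat ⌊3.8570/1⌋ = 3.
Subsquare: lon ⌊1.6268/0.0833333⌋ = 19 → t; lat ⌊0.8570/0.0416667⌋ = 20 → u.

ML33tu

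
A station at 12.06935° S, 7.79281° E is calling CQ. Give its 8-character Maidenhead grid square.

Offset from 180°W / 90°S: lon 187.79281°, lat 77.93065°.
Field: 187.79281/20 → 9 → J, 77.93065/10 → 7 → H; chars JH.
Square: 7.79281/2 → 3, 7.93065/1 → 7; chars 37.
Subsquare: 1.79281/0.0833333 → 21 → v, 0.93065/0.0416667 → 22 → w; chars vw.
Extended square: 0.04281/0.00833333 → 5, 0.01398/0.00416667 → 3; chars 53.

JH37vw53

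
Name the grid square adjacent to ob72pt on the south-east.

Longitude subsquare p = 15; +1 → 16 = q.
Latitude subsquare t = 19; −1 → 18 = s.

OB72qs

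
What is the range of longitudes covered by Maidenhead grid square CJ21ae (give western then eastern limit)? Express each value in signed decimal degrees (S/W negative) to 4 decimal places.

-136.0000, -135.9167

Field C=2, J=9: +2·20° lon, +9·10° lat → SW at lon -140°, lat 0°.
Square 2, 1: +2·2° lon, +1·1° lat → SW at lon -136°, lat 1°.
Subsquare a=0, e=4: +0·0.0833333° lon, +4·0.0416667° lat → SW at lon -136°, lat 1.16667°.
Cell spans 0.0833333° lon × 0.0416667° lat.
west -136.0000, east -135.9167.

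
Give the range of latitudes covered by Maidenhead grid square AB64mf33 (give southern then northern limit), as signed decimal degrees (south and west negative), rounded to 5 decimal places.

Field A=0, B=1: +0·20° lon, +1·10° lat → SW at lon -180°, lat -80°.
Square 6, 4: +6·2° lon, +4·1° lat → SW at lon -168°, lat -76°.
Subsquare m=12, f=5: +12·0.0833333° lon, +5·0.0416667° lat → SW at lon -167°, lat -75.7917°.
Extended square 3, 3: +3·0.00833333° lon, +3·0.00416667° lat → SW at lon -166.975°, lat -75.7792°.
Cell spans 0.00833333° lon × 0.00416667° lat.
south -75.77917, north -75.77500.

-75.77917, -75.77500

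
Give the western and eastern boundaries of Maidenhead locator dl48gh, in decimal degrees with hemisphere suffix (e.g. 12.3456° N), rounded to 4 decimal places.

Field D=3, L=11: +3·20° lon, +11·10° lat → SW at lon -120°, lat 20°.
Square 4, 8: +4·2° lon, +8·1° lat → SW at lon -112°, lat 28°.
Subsquare g=6, h=7: +6·0.0833333° lon, +7·0.0416667° lat → SW at lon -111.5°, lat 28.2917°.
Cell spans 0.0833333° lon × 0.0416667° lat.
west 111.5000° W, east 111.4167° W.

111.5000° W, 111.4167° W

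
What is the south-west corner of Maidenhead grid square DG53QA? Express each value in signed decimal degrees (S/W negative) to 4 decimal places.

Field D=3, G=6: +3·20° lon, +6·10° lat → SW at lon -120°, lat -30°.
Square 5, 3: +5·2° lon, +3·1° lat → SW at lon -110°, lat -27°.
Subsquare q=16, a=0: +16·0.0833333° lon, +0·0.0416667° lat → SW at lon -108.667°, lat -27°.
latitude -27.0000, longitude -108.6667.

-27.0000, -108.6667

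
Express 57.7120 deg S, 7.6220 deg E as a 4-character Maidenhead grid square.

Add 180° to longitude and 90° to latitude: 187.62, 32.29.
Field: lon ⌊187.62/20⌋ = 9 → J; lat ⌊32.29/10⌋ = 3 → D.
Square: lon ⌊7.62/2⌋ = 3; lat ⌊2.29/1⌋ = 2.

JD32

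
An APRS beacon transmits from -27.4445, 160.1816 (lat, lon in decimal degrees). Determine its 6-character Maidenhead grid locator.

RG02cn

Offset from 180°W / 90°S: lon 340.1816°, lat 62.5555°.
Field (20°×10°, letters A–R): 340.1816/20 → 17 → R, 62.5555/10 → 6 → G; chars RG.
Square (2°×1°, digits 0–9): 0.1816/2 → 0, 2.5555/1 → 2; chars 02.
Subsquare (5′×2.5′, letters a–x): 0.1816/0.0833333 → 2 → c, 0.5555/0.0416667 → 13 → n; chars cn.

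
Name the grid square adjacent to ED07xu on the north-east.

Longitude subsquare x = 23; +1 → 24, wraps to 0 = a, carry into square.
Longitude square 0; +1 → 1.
Latitude subsquare u = 20; +1 → 21 = v.

ED17av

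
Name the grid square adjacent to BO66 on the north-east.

Longitude square 6; +1 → 7.
Latitude square 6; +1 → 7.

BO77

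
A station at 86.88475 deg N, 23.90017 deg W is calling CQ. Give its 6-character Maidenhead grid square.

HR86bv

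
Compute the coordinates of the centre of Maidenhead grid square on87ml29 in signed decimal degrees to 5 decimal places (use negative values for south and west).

Field O=14, N=13: +14·20° lon, +13·10° lat → SW at lon 100°, lat 40°.
Square 8, 7: +8·2° lon, +7·1° lat → SW at lon 116°, lat 47°.
Subsquare m=12, l=11: +12·0.0833333° lon, +11·0.0416667° lat → SW at lon 117°, lat 47.4583°.
Extended square 2, 9: +2·0.00833333° lon, +9·0.00416667° lat → SW at lon 117.017°, lat 47.4958°.
Cell spans 0.00833333° lon × 0.00416667° lat. Centre is SW corner plus half of each.
latitude 47.49792, longitude 117.02083.

47.49792, 117.02083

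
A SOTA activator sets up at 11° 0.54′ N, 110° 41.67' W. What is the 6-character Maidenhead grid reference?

Add 180° to longitude and 90° to latitude: 69.3055, 101.0090.
Field (20°×10°, letters A–R): 69.3055/20 → 3 → D, 101.0090/10 → 10 → K; chars DK.
Square (2°×1°, digits 0–9): 9.3055/2 → 4, 1.0090/1 → 1; chars 41.
Subsquare (5′×2.5′, letters a–x): 1.3055/0.0833333 → 15 → p, 0.0090/0.0416667 → 0 → a; chars pa.

DK41pa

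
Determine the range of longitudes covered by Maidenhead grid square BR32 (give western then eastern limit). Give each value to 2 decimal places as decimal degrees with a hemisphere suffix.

Field B=1, R=17: +1·20° lon, +17·10° lat → SW at lon -160°, lat 80°.
Square 3, 2: +3·2° lon, +2·1° lat → SW at lon -154°, lat 82°.
Cell spans 2° lon × 1° lat.
west 154.00° W, east 152.00° W.

154.00° W, 152.00° W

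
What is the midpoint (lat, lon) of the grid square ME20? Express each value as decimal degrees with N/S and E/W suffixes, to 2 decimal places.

Field M=12, E=4: +12·20° lon, +4·10° lat → SW at lon 60°, lat -50°.
Square 2, 0: +2·2° lon, +0·1° lat → SW at lon 64°, lat -50°.
Cell spans 2° lon × 1° lat. Centre is SW corner plus half of each.
latitude 49.50° S, longitude 65.00° E.

49.50° S, 65.00° E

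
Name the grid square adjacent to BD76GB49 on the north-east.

BD76gc50

Longitude extended square 4; +1 → 5.
Latitude extended square 9; +1 → 10, wraps to 0, carry into subsquare.
Latitude subsquare b = 1; +1 → 2 = c.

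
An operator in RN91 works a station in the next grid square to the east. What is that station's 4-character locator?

AN01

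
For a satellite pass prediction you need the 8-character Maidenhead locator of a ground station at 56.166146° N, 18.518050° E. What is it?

JO96gd29

Shift to the Maidenhead origin (180°W, 90°S): lon 198.51805, lat 146.16615.
Field: 198.51805/20 → 9 → J, 146.16615/10 → 14 → O; chars JO.
Square: 18.51805/2 → 9, 6.16615/1 → 6; chars 96.
Subsquare: 0.51805/0.0833333 → 6 → g, 0.16615/0.0416667 → 3 → d; chars gd.
Extended square: 0.01805/0.00833333 → 2, 0.04115/0.00416667 → 9; chars 29.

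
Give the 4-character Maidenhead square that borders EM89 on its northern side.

EN80

Latitude square 9; +1 → 10, wraps to 0, carry into field.
Latitude field M = 12; +1 → 13 = N.
The longitude characters are unchanged.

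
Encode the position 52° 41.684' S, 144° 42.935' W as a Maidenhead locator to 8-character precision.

BD77ph43

Offset from 180°W / 90°S: lon 35.28442°, lat 37.30527°.
Field: lon ⌊35.28442/20⌋ = 1 → B; lat ⌊37.30527/10⌋ = 3 → D.
Square: lon ⌊15.28442/2⌋ = 7; lat ⌊7.30527/1⌋ = 7.
Subsquare: lon ⌊1.28442/0.0833333⌋ = 15 → p; lat ⌊0.30527/0.0416667⌋ = 7 → h.
Extended square: lon ⌊0.03442/0.00833333⌋ = 4; lat ⌊0.01360/0.00416667⌋ = 3.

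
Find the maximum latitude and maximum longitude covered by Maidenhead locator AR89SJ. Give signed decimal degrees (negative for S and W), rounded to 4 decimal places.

89.4167, -162.4167

Field A=0, R=17: +0·20° lon, +17·10° lat → SW at lon -180°, lat 80°.
Square 8, 9: +8·2° lon, +9·1° lat → SW at lon -164°, lat 89°.
Subsquare s=18, j=9: +18·0.0833333° lon, +9·0.0416667° lat → SW at lon -162.5°, lat 89.375°.
Cell spans 0.0833333° lon × 0.0416667° lat. NE corner is SW corner plus one full cell.
latitude 89.4167, longitude -162.4167.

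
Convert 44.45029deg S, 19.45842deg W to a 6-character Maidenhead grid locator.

Add 180° to longitude and 90° to latitude: 160.5416, 45.5497.
Field: 160.5416/20 → 8 → I, 45.5497/10 → 4 → E; chars IE.
Square: 0.5416/2 → 0, 5.5497/1 → 5; chars 05.
Subsquare: 0.5416/0.0833333 → 6 → g, 0.5497/0.0416667 → 13 → n; chars gn.

IE05gn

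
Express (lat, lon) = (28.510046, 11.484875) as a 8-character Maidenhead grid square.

Shift to the Maidenhead origin (180°W, 90°S): lon 191.48487, lat 118.51005.
Field: lon ⌊191.48487/20⌋ = 9 → J; lat ⌊118.51005/10⌋ = 11 → L.
Square: lon ⌊11.48487/2⌋ = 5; lat ⌊8.51005/1⌋ = 8.
Subsquare: lon ⌊1.48487/0.0833333⌋ = 17 → r; lat ⌊0.51005/0.0416667⌋ = 12 → m.
Extended square: lon ⌊0.06821/0.00833333⌋ = 8; lat ⌊0.01005/0.00416667⌋ = 2.

JL58rm82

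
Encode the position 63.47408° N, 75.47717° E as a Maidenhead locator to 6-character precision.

MP73rl

Offset from 180°W / 90°S: lon 255.4772°, lat 153.4741°.
Field (20°×10°, letters A–R): lon ⌊255.4772/20⌋ = 12 → M; lat ⌊153.4741/10⌋ = 15 → P.
Square (2°×1°, digits 0–9): lon ⌊15.4772/2⌋ = 7; lat ⌊3.4741/1⌋ = 3.
Subsquare (5′×2.5′, letters a–x): lon ⌊1.4772/0.0833333⌋ = 17 → r; lat ⌊0.4741/0.0416667⌋ = 11 → l.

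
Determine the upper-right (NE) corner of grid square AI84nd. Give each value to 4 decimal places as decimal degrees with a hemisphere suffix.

5.8333° S, 162.8333° W

Field A=0, I=8: +0·20° lon, +8·10° lat → SW at lon -180°, lat -10°.
Square 8, 4: +8·2° lon, +4·1° lat → SW at lon -164°, lat -6°.
Subsquare n=13, d=3: +13·0.0833333° lon, +3·0.0416667° lat → SW at lon -162.917°, lat -5.875°.
Cell spans 0.0833333° lon × 0.0416667° lat. NE corner is SW corner plus one full cell.
latitude 5.8333° S, longitude 162.8333° W.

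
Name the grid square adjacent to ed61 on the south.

ED60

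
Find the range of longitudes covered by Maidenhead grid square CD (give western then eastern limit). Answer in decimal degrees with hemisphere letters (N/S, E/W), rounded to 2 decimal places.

140.00° W, 120.00° W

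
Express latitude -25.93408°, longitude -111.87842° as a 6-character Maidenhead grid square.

DG44bb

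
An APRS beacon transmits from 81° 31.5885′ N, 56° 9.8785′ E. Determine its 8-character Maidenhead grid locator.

LR81bm96

Shift to the Maidenhead origin (180°W, 90°S): lon 236.16464, lat 171.52648.
Field: 236.16464/20 → 11 → L, 171.52648/10 → 17 → R; chars LR.
Square: 16.16464/2 → 8, 1.52648/1 → 1; chars 81.
Subsquare: 0.16464/0.0833333 → 1 → b, 0.52648/0.0416667 → 12 → m; chars bm.
Extended square: 0.08131/0.00833333 → 9, 0.02648/0.00416667 → 6; chars 96.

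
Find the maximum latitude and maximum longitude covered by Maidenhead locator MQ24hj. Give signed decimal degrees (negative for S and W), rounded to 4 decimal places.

Field M=12, Q=16: +12·20° lon, +16·10° lat → SW at lon 60°, lat 70°.
Square 2, 4: +2·2° lon, +4·1° lat → SW at lon 64°, lat 74°.
Subsquare h=7, j=9: +7·0.0833333° lon, +9·0.0416667° lat → SW at lon 64.5833°, lat 74.375°.
Cell spans 0.0833333° lon × 0.0416667° lat. NE corner is SW corner plus one full cell.
latitude 74.4167, longitude 64.6667.

74.4167, 64.6667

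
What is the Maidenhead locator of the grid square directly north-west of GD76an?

GD66xo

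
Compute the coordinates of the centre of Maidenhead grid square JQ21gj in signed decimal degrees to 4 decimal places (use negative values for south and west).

Field J=9, Q=16: +9·20° lon, +16·10° lat → SW at lon 0°, lat 70°.
Square 2, 1: +2·2° lon, +1·1° lat → SW at lon 4°, lat 71°.
Subsquare g=6, j=9: +6·0.0833333° lon, +9·0.0416667° lat → SW at lon 4.5°, lat 71.375°.
Cell spans 0.0833333° lon × 0.0416667° lat. Centre is SW corner plus half of each.
latitude 71.3958, longitude 4.5417.

71.3958, 4.5417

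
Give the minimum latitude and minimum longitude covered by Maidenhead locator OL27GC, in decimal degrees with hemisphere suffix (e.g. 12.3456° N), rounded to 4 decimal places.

27.0833° N, 104.5000° E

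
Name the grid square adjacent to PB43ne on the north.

Latitude subsquare e = 4; +1 → 5 = f.
The longitude characters are unchanged.

PB43nf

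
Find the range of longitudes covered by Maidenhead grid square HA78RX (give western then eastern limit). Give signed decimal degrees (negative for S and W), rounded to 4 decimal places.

-24.5833, -24.5000

Field H=7, A=0: +7·20° lon, +0·10° lat → SW at lon -40°, lat -90°.
Square 7, 8: +7·2° lon, +8·1° lat → SW at lon -26°, lat -82°.
Subsquare r=17, x=23: +17·0.0833333° lon, +23·0.0416667° lat → SW at lon -24.5833°, lat -81.0417°.
Cell spans 0.0833333° lon × 0.0416667° lat.
west -24.5833, east -24.5000.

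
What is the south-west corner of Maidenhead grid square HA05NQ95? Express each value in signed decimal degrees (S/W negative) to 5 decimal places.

-84.31250, -38.84167

Field H=7, A=0: +7·20° lon, +0·10° lat → SW at lon -40°, lat -90°.
Square 0, 5: +0·2° lon, +5·1° lat → SW at lon -40°, lat -85°.
Subsquare n=13, q=16: +13·0.0833333° lon, +16·0.0416667° lat → SW at lon -38.9167°, lat -84.3333°.
Extended square 9, 5: +9·0.00833333° lon, +5·0.00416667° lat → SW at lon -38.8417°, lat -84.3125°.
latitude -84.31250, longitude -38.84167.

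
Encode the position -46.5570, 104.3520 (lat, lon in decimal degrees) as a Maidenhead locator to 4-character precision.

Shift to the Maidenhead origin (180°W, 90°S): lon 284.35, lat 43.44.
Field: 284.35/20 → 14 → O, 43.44/10 → 4 → E; chars OE.
Square: 4.35/2 → 2, 3.44/1 → 3; chars 23.

OE23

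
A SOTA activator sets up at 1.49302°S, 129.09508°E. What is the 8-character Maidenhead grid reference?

Shift to the Maidenhead origin (180°W, 90°S): lon 309.09508, lat 88.50698.
Field: 309.09508/20 → 15 → P, 88.50698/10 → 8 → I; chars PI.
Square: 9.09508/2 → 4, 8.50698/1 → 8; chars 48.
Subsquare: 1.09508/0.0833333 → 13 → n, 0.50698/0.0416667 → 12 → m; chars nm.
Extended square: 0.01175/0.00833333 → 1, 0.00698/0.00416667 → 1; chars 11.

PI48nm11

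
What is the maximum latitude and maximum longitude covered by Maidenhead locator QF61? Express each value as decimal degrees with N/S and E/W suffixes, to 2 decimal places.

38.00° S, 154.00° E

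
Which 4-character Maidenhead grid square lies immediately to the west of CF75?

Longitude square 7; −1 → 6.
The latitude characters are unchanged.

CF65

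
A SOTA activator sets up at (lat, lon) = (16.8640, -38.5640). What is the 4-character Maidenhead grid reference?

Shift to the Maidenhead origin (180°W, 90°S): lon 141.44, lat 106.86.
Field: lon ⌊141.44/20⌋ = 7 → H; lat ⌊106.86/10⌋ = 10 → K.
Square: lon ⌊1.44/2⌋ = 0; lat ⌊6.86/1⌋ = 6.

HK06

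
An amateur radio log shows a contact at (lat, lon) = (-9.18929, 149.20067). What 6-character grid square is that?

QI40ot

Add 180° to longitude and 90° to latitude: 329.2007, 80.8107.
Field: lon ⌊329.2007/20⌋ = 16 → Q; lat ⌊80.8107/10⌋ = 8 → I.
Square: lon ⌊9.2007/2⌋ = 4; lat ⌊0.8107/1⌋ = 0.
Subsquare: lon ⌊1.2007/0.0833333⌋ = 14 → o; lat ⌊0.8107/0.0416667⌋ = 19 → t.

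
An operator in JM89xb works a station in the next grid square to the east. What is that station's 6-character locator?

Longitude subsquare x = 23; +1 → 24, wraps to 0 = a, carry into square.
Longitude square 8; +1 → 9.
The latitude characters are unchanged.

JM99ab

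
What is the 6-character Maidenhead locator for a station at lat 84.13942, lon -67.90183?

Offset from 180°W / 90°S: lon 112.0982°, lat 174.1394°.
Field: lon ⌊112.0982/20⌋ = 5 → F; lat ⌊174.1394/10⌋ = 17 → R.
Square: lon ⌊12.0982/2⌋ = 6; lat ⌊4.1394/1⌋ = 4.
Subsquare: lon ⌊0.0982/0.0833333⌋ = 1 → b; lat ⌊0.1394/0.0416667⌋ = 3 → d.

FR64bd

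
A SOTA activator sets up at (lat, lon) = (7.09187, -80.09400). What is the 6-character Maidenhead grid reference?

EJ97wc

Offset from 180°W / 90°S: lon 99.9060°, lat 97.0919°.
Field: 99.9060/20 → 4 → E, 97.0919/10 → 9 → J; chars EJ.
Square: 19.9060/2 → 9, 7.0919/1 → 7; chars 97.
Subsquare: 1.9060/0.0833333 → 22 → w, 0.0919/0.0416667 → 2 → c; chars wc.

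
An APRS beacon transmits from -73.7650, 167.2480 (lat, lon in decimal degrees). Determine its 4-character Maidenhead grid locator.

RB36

Offset from 180°W / 90°S: lon 347.25°, lat 16.23°.
Field: 347.25/20 → 17 → R, 16.23/10 → 1 → B; chars RB.
Square: 7.25/2 → 3, 6.23/1 → 6; chars 36.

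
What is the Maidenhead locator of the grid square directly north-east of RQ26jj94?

Longitude extended square 9; +1 → 10, wraps to 0, carry into subsquare.
Longitude subsquare j = 9; +1 → 10 = k.
Latitude extended square 4; +1 → 5.

RQ26kj05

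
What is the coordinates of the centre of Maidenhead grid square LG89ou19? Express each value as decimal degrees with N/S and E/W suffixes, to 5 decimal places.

20.12708° S, 57.17917° E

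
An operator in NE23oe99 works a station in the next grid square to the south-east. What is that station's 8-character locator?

Longitude extended square 9; +1 → 10, wraps to 0, carry into subsquare.
Longitude subsquare o = 14; +1 → 15 = p.
Latitude extended square 9; −1 → 8.

NE23pe08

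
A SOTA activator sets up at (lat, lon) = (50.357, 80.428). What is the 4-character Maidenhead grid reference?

Shift to the Maidenhead origin (180°W, 90°S): lon 260.43, lat 140.36.
Field: 260.43/20 → 13 → N, 140.36/10 → 14 → O; chars NO.
Square: 0.43/2 → 0, 0.36/1 → 0; chars 00.

NO00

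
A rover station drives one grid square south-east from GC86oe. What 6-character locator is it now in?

GC86pd

Longitude subsquare o = 14; +1 → 15 = p.
Latitude subsquare e = 4; −1 → 3 = d.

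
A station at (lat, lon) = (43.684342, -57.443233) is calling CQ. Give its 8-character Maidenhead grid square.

Offset from 180°W / 90°S: lon 122.55677°, lat 133.68434°.
Field: 122.55677/20 → 6 → G, 133.68434/10 → 13 → N; chars GN.
Square: 2.55677/2 → 1, 3.68434/1 → 3; chars 13.
Subsquare: 0.55677/0.0833333 → 6 → g, 0.68434/0.0416667 → 16 → q; chars gq.
Extended square: 0.05677/0.00833333 → 6, 0.01768/0.00416667 → 4; chars 64.

GN13gq64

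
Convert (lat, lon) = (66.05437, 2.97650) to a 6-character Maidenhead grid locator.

Shift to the Maidenhead origin (180°W, 90°S): lon 182.9765, lat 156.0544.
Field: 182.9765/20 → 9 → J, 156.0544/10 → 15 → P; chars JP.
Square: 2.9765/2 → 1, 6.0544/1 → 6; chars 16.
Subsquare: 0.9765/0.0833333 → 11 → l, 0.0544/0.0416667 → 1 → b; chars lb.

JP16lb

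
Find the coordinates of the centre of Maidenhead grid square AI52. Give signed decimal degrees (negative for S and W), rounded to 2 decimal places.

-7.50, -169.00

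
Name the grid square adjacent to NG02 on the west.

MG92

Longitude square 0; −1 → -1, wraps to 9, carry into field.
Longitude field N = 13; −1 → 12 = M.
The latitude characters are unchanged.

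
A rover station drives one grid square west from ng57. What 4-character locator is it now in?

NG47

Longitude square 5; −1 → 4.
The latitude characters are unchanged.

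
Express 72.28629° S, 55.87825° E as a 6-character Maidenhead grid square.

LB77wr

Offset from 180°W / 90°S: lon 235.8783°, lat 17.7137°.
Field (20°×10°, letters A–R): 235.8783/20 → 11 → L, 17.7137/10 → 1 → B; chars LB.
Square (2°×1°, digits 0–9): 15.8783/2 → 7, 7.7137/1 → 7; chars 77.
Subsquare (5′×2.5′, letters a–x): 1.8783/0.0833333 → 22 → w, 0.7137/0.0416667 → 17 → r; chars wr.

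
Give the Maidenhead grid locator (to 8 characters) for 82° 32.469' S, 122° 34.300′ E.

PA17gl80

Shift to the Maidenhead origin (180°W, 90°S): lon 302.57167, lat 7.45885.
Field: 302.57167/20 → 15 → P, 7.45885/10 → 0 → A; chars PA.
Square: 2.57167/2 → 1, 7.45885/1 → 7; chars 17.
Subsquare: 0.57167/0.0833333 → 6 → g, 0.45885/0.0416667 → 11 → l; chars gl.
Extended square: 0.07167/0.00833333 → 8, 0.00052/0.00416667 → 0; chars 80.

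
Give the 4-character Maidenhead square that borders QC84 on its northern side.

QC85

Latitude square 4; +1 → 5.
The longitude characters are unchanged.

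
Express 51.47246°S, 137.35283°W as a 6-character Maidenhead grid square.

CD18hm

Offset from 180°W / 90°S: lon 42.6472°, lat 38.5275°.
Field: 42.6472/20 → 2 → C, 38.5275/10 → 3 → D; chars CD.
Square: 2.6472/2 → 1, 8.5275/1 → 8; chars 18.
Subsquare: 0.6472/0.0833333 → 7 → h, 0.5275/0.0416667 → 12 → m; chars hm.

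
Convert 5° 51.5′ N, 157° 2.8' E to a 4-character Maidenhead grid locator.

Add 180° to longitude and 90° to latitude: 337.05, 95.86.
Field (20°×10°, letters A–R): 337.05/20 → 16 → Q, 95.86/10 → 9 → J; chars QJ.
Square (2°×1°, digits 0–9): 17.05/2 → 8, 5.86/1 → 5; chars 85.

QJ85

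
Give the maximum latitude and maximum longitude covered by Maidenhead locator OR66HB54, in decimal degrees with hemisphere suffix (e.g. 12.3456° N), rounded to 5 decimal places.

Field O=14, R=17: +14·20° lon, +17·10° lat → SW at lon 100°, lat 80°.
Square 6, 6: +6·2° lon, +6·1° lat → SW at lon 112°, lat 86°.
Subsquare h=7, b=1: +7·0.0833333° lon, +1·0.0416667° lat → SW at lon 112.583°, lat 86.0417°.
Extended square 5, 4: +5·0.00833333° lon, +4·0.00416667° lat → SW at lon 112.625°, lat 86.0583°.
Cell spans 0.00833333° lon × 0.00416667° lat. NE corner is SW corner plus one full cell.
latitude 86.06250° N, longitude 112.63333° E.

86.06250° N, 112.63333° E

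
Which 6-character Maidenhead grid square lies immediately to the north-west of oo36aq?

Longitude subsquare a = 0; −1 → -1, wraps to 23 = x, carry into square.
Longitude square 3; −1 → 2.
Latitude subsquare q = 16; +1 → 17 = r.

OO26xr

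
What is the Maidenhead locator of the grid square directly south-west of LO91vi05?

LO91ui94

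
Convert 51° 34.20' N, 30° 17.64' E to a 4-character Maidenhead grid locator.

KO51

Add 180° to longitude and 90° to latitude: 210.29, 141.57.
Field: lon ⌊210.29/20⌋ = 10 → K; lat ⌊141.57/10⌋ = 14 → O.
Square: lon ⌊10.29/2⌋ = 5; lat ⌊1.57/1⌋ = 1.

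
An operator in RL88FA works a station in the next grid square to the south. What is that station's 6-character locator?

RL87fx

Latitude subsquare a = 0; −1 → -1, wraps to 23 = x, carry into square.
Latitude square 8; −1 → 7.
The longitude characters are unchanged.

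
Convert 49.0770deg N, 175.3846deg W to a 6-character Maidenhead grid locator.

AN29hb

Shift to the Maidenhead origin (180°W, 90°S): lon 4.6154, lat 139.0770.
Field (20°×10°, letters A–R): lon ⌊4.6154/20⌋ = 0 → A; lat ⌊139.0770/10⌋ = 13 → N.
Square (2°×1°, digits 0–9): lon ⌊4.6154/2⌋ = 2; lat ⌊9.0770/1⌋ = 9.
Subsquare (5′×2.5′, letters a–x): lon ⌊0.6154/0.0833333⌋ = 7 → h; lat ⌊0.0770/0.0416667⌋ = 1 → b.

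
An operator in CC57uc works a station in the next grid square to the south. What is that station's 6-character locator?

Latitude subsquare c = 2; −1 → 1 = b.
The longitude characters are unchanged.

CC57ub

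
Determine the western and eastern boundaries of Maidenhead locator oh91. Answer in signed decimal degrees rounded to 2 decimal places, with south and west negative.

Field O=14, H=7: +14·20° lon, +7·10° lat → SW at lon 100°, lat -20°.
Square 9, 1: +9·2° lon, +1·1° lat → SW at lon 118°, lat -19°.
Cell spans 2° lon × 1° lat.
west 118.00, east 120.00.

118.00, 120.00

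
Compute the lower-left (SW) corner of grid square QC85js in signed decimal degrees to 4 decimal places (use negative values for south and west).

-64.2500, 156.7500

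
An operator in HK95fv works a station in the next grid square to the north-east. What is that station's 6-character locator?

HK95gw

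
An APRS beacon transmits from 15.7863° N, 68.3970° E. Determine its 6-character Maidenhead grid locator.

MK45es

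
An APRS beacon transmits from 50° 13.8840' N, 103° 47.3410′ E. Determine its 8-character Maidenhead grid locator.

OO10vf45

Shift to the Maidenhead origin (180°W, 90°S): lon 283.78902, lat 140.23140.
Field: lon ⌊283.78902/20⌋ = 14 → O; lat ⌊140.23140/10⌋ = 14 → O.
Square: lon ⌊3.78902/2⌋ = 1; lat ⌊0.23140/1⌋ = 0.
Subsquare: lon ⌊1.78902/0.0833333⌋ = 21 → v; lat ⌊0.23140/0.0416667⌋ = 5 → f.
Extended square: lon ⌊0.03902/0.00833333⌋ = 4; lat ⌊0.02307/0.00416667⌋ = 5.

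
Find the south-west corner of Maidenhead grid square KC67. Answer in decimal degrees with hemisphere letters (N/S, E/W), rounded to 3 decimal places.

63.000° S, 32.000° E

Field K=10, C=2: +10·20° lon, +2·10° lat → SW at lon 20°, lat -70°.
Square 6, 7: +6·2° lon, +7·1° lat → SW at lon 32°, lat -63°.
latitude 63.000° S, longitude 32.000° E.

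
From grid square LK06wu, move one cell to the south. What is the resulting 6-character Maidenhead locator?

LK06wt

Latitude subsquare u = 20; −1 → 19 = t.
The longitude characters are unchanged.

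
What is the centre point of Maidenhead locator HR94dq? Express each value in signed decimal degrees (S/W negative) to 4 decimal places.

84.6875, -21.7083

Field H=7, R=17: +7·20° lon, +17·10° lat → SW at lon -40°, lat 80°.
Square 9, 4: +9·2° lon, +4·1° lat → SW at lon -22°, lat 84°.
Subsquare d=3, q=16: +3·0.0833333° lon, +16·0.0416667° lat → SW at lon -21.75°, lat 84.6667°.
Cell spans 0.0833333° lon × 0.0416667° lat. Centre is SW corner plus half of each.
latitude 84.6875, longitude -21.7083.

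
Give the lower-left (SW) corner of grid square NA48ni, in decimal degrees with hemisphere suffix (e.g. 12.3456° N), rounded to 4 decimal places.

81.6667° S, 89.0833° E

Field N=13, A=0: +13·20° lon, +0·10° lat → SW at lon 80°, lat -90°.
Square 4, 8: +4·2° lon, +8·1° lat → SW at lon 88°, lat -82°.
Subsquare n=13, i=8: +13·0.0833333° lon, +8·0.0416667° lat → SW at lon 89.0833°, lat -81.6667°.
latitude 81.6667° S, longitude 89.0833° E.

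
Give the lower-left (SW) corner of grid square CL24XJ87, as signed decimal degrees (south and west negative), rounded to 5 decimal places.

Field C=2, L=11: +2·20° lon, +11·10° lat → SW at lon -140°, lat 20°.
Square 2, 4: +2·2° lon, +4·1° lat → SW at lon -136°, lat 24°.
Subsquare x=23, j=9: +23·0.0833333° lon, +9·0.0416667° lat → SW at lon -134.083°, lat 24.375°.
Extended square 8, 7: +8·0.00833333° lon, +7·0.00416667° lat → SW at lon -134.017°, lat 24.4042°.
latitude 24.40417, longitude -134.01667.

24.40417, -134.01667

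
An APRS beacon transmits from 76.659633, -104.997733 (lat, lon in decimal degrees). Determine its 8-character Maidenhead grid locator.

Shift to the Maidenhead origin (180°W, 90°S): lon 75.00227, lat 166.65963.
Field: lon ⌊75.00227/20⌋ = 3 → D; lat ⌊166.65963/10⌋ = 16 → Q.
Square: lon ⌊15.00227/2⌋ = 7; lat ⌊6.65963/1⌋ = 6.
Subsquare: lon ⌊1.00227/0.0833333⌋ = 12 → m; lat ⌊0.65963/0.0416667⌋ = 15 → p.
Extended square: lon ⌊0.00227/0.00833333⌋ = 0; lat ⌊0.03463/0.00416667⌋ = 8.

DQ76mp08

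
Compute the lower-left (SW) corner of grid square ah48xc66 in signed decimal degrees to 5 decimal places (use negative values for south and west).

Field A=0, H=7: +0·20° lon, +7·10° lat → SW at lon -180°, lat -20°.
Square 4, 8: +4·2° lon, +8·1° lat → SW at lon -172°, lat -12°.
Subsquare x=23, c=2: +23·0.0833333° lon, +2·0.0416667° lat → SW at lon -170.083°, lat -11.9167°.
Extended square 6, 6: +6·0.00833333° lon, +6·0.00416667° lat → SW at lon -170.033°, lat -11.8917°.
latitude -11.89167, longitude -170.03333.

-11.89167, -170.03333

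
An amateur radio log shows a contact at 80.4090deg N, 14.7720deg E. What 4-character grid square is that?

JR70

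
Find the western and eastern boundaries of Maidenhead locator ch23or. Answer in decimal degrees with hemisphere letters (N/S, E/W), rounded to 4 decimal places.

134.8333° W, 134.7500° W

Field C=2, H=7: +2·20° lon, +7·10° lat → SW at lon -140°, lat -20°.
Square 2, 3: +2·2° lon, +3·1° lat → SW at lon -136°, lat -17°.
Subsquare o=14, r=17: +14·0.0833333° lon, +17·0.0416667° lat → SW at lon -134.833°, lat -16.2917°.
Cell spans 0.0833333° lon × 0.0416667° lat.
west 134.8333° W, east 134.7500° W.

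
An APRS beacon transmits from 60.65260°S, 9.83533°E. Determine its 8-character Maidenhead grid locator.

Offset from 180°W / 90°S: lon 189.83533°, lat 29.34740°.
Field: lon ⌊189.83533/20⌋ = 9 → J; lat ⌊29.34740/10⌋ = 2 → C.
Square: lon ⌊9.83533/2⌋ = 4; lat ⌊9.34740/1⌋ = 9.
Subsquare: lon ⌊1.83533/0.0833333⌋ = 22 → w; lat ⌊0.34740/0.0416667⌋ = 8 → i.
Extended square: lon ⌊0.00200/0.00833333⌋ = 0; lat ⌊0.01407/0.00416667⌋ = 3.

JC49wi03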